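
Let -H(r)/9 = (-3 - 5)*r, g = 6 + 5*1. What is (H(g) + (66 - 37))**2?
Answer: 674041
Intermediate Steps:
g = 11 (g = 6 + 5 = 11)
H(r) = 72*r (H(r) = -9*(-3 - 5)*r = -(-72)*r = 72*r)
(H(g) + (66 - 37))**2 = (72*11 + (66 - 37))**2 = (792 + 29)**2 = 821**2 = 674041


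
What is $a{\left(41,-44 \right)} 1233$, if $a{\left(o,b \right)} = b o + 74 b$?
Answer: $-6238980$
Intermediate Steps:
$a{\left(o,b \right)} = 74 b + b o$
$a{\left(41,-44 \right)} 1233 = - 44 \left(74 + 41\right) 1233 = \left(-44\right) 115 \cdot 1233 = \left(-5060\right) 1233 = -6238980$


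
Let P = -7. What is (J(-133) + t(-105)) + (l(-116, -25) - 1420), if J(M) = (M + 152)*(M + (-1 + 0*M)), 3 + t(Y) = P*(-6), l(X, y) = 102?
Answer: -3825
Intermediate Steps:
t(Y) = 39 (t(Y) = -3 - 7*(-6) = -3 + 42 = 39)
J(M) = (-1 + M)*(152 + M) (J(M) = (152 + M)*(M + (-1 + 0)) = (152 + M)*(M - 1) = (152 + M)*(-1 + M) = (-1 + M)*(152 + M))
(J(-133) + t(-105)) + (l(-116, -25) - 1420) = ((-152 + (-133)² + 151*(-133)) + 39) + (102 - 1420) = ((-152 + 17689 - 20083) + 39) - 1318 = (-2546 + 39) - 1318 = -2507 - 1318 = -3825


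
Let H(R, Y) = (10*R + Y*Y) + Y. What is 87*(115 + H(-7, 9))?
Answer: 11745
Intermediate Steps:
H(R, Y) = Y + Y² + 10*R (H(R, Y) = (10*R + Y²) + Y = (Y² + 10*R) + Y = Y + Y² + 10*R)
87*(115 + H(-7, 9)) = 87*(115 + (9 + 9² + 10*(-7))) = 87*(115 + (9 + 81 - 70)) = 87*(115 + 20) = 87*135 = 11745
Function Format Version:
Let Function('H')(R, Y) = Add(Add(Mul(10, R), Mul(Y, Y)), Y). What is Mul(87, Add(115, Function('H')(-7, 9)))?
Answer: 11745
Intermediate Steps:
Function('H')(R, Y) = Add(Y, Pow(Y, 2), Mul(10, R)) (Function('H')(R, Y) = Add(Add(Mul(10, R), Pow(Y, 2)), Y) = Add(Add(Pow(Y, 2), Mul(10, R)), Y) = Add(Y, Pow(Y, 2), Mul(10, R)))
Mul(87, Add(115, Function('H')(-7, 9))) = Mul(87, Add(115, Add(9, Pow(9, 2), Mul(10, -7)))) = Mul(87, Add(115, Add(9, 81, -70))) = Mul(87, Add(115, 20)) = Mul(87, 135) = 11745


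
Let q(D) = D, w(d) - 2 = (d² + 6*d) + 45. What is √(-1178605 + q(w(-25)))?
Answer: 23*I*√2227 ≈ 1085.4*I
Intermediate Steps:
w(d) = 47 + d² + 6*d (w(d) = 2 + ((d² + 6*d) + 45) = 2 + (45 + d² + 6*d) = 47 + d² + 6*d)
√(-1178605 + q(w(-25))) = √(-1178605 + (47 + (-25)² + 6*(-25))) = √(-1178605 + (47 + 625 - 150)) = √(-1178605 + 522) = √(-1178083) = 23*I*√2227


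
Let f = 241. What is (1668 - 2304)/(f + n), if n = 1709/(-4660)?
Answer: -2963760/1121351 ≈ -2.6430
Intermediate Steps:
n = -1709/4660 (n = 1709*(-1/4660) = -1709/4660 ≈ -0.36674)
(1668 - 2304)/(f + n) = (1668 - 2304)/(241 - 1709/4660) = -636/1121351/4660 = -636*4660/1121351 = -2963760/1121351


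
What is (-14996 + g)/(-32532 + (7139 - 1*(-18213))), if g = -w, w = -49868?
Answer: -8718/1795 ≈ -4.8568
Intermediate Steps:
g = 49868 (g = -1*(-49868) = 49868)
(-14996 + g)/(-32532 + (7139 - 1*(-18213))) = (-14996 + 49868)/(-32532 + (7139 - 1*(-18213))) = 34872/(-32532 + (7139 + 18213)) = 34872/(-32532 + 25352) = 34872/(-7180) = 34872*(-1/7180) = -8718/1795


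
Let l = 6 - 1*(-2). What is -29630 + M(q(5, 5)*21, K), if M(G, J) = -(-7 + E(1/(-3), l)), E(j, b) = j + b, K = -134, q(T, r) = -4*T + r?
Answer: -88892/3 ≈ -29631.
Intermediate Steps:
q(T, r) = r - 4*T
l = 8 (l = 6 + 2 = 8)
E(j, b) = b + j
M(G, J) = -⅔ (M(G, J) = -(-7 + (8 + 1/(-3))) = -(-7 + (8 - ⅓)) = -(-7 + 23/3) = -1*⅔ = -⅔)
-29630 + M(q(5, 5)*21, K) = -29630 - ⅔ = -88892/3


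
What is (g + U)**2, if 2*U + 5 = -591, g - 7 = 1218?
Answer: 859329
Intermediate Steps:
g = 1225 (g = 7 + 1218 = 1225)
U = -298 (U = -5/2 + (1/2)*(-591) = -5/2 - 591/2 = -298)
(g + U)**2 = (1225 - 298)**2 = 927**2 = 859329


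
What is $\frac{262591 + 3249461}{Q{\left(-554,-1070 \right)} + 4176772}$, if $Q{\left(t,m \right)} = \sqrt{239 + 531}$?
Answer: $\frac{7334520228072}{8722712169607} - \frac{1756026 \sqrt{770}}{8722712169607} \approx 0.84085$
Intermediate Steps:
$Q{\left(t,m \right)} = \sqrt{770}$
$\frac{262591 + 3249461}{Q{\left(-554,-1070 \right)} + 4176772} = \frac{262591 + 3249461}{\sqrt{770} + 4176772} = \frac{3512052}{4176772 + \sqrt{770}}$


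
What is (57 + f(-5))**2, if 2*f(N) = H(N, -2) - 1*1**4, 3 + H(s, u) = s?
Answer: 11025/4 ≈ 2756.3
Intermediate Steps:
H(s, u) = -3 + s
f(N) = -2 + N/2 (f(N) = ((-3 + N) - 1*1**4)/2 = ((-3 + N) - 1*1)/2 = ((-3 + N) - 1)/2 = (-4 + N)/2 = -2 + N/2)
(57 + f(-5))**2 = (57 + (-2 + (1/2)*(-5)))**2 = (57 + (-2 - 5/2))**2 = (57 - 9/2)**2 = (105/2)**2 = 11025/4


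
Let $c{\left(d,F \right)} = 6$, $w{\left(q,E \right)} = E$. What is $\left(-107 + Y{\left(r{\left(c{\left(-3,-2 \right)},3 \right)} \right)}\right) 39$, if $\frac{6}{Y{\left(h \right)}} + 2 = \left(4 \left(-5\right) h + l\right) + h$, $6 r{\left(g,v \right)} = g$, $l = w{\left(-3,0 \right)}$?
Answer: $- \frac{29289}{7} \approx -4184.1$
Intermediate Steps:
$l = 0$
$r{\left(g,v \right)} = \frac{g}{6}$
$Y{\left(h \right)} = \frac{6}{-2 - 19 h}$ ($Y{\left(h \right)} = \frac{6}{-2 + \left(\left(4 \left(-5\right) h + 0\right) + h\right)} = \frac{6}{-2 + \left(\left(- 20 h + 0\right) + h\right)} = \frac{6}{-2 + \left(- 20 h + h\right)} = \frac{6}{-2 - 19 h}$)
$\left(-107 + Y{\left(r{\left(c{\left(-3,-2 \right)},3 \right)} \right)}\right) 39 = \left(-107 - \frac{6}{2 + 19 \cdot \frac{1}{6} \cdot 6}\right) 39 = \left(-107 - \frac{6}{2 + 19 \cdot 1}\right) 39 = \left(-107 - \frac{6}{2 + 19}\right) 39 = \left(-107 - \frac{6}{21}\right) 39 = \left(-107 - \frac{2}{7}\right) 39 = \left(- \frac{751}{7}\right) 39 = - \frac{29289}{7}$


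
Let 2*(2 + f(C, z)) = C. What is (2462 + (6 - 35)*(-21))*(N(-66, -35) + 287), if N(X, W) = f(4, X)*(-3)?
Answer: 881377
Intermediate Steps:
f(C, z) = -2 + C/2
N(X, W) = 0 (N(X, W) = (-2 + (½)*4)*(-3) = (-2 + 2)*(-3) = 0*(-3) = 0)
(2462 + (6 - 35)*(-21))*(N(-66, -35) + 287) = (2462 + (6 - 35)*(-21))*(0 + 287) = (2462 - 29*(-21))*287 = (2462 + 609)*287 = 3071*287 = 881377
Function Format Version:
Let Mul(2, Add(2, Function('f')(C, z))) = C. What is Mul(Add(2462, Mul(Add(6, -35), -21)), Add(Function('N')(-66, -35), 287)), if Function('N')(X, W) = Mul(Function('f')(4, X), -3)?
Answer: 881377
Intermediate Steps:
Function('f')(C, z) = Add(-2, Mul(Rational(1, 2), C))
Function('N')(X, W) = 0 (Function('N')(X, W) = Mul(Add(-2, Mul(Rational(1, 2), 4)), -3) = Mul(Add(-2, 2), -3) = Mul(0, -3) = 0)
Mul(Add(2462, Mul(Add(6, -35), -21)), Add(Function('N')(-66, -35), 287)) = Mul(Add(2462, Mul(Add(6, -35), -21)), Add(0, 287)) = Mul(Add(2462, Mul(-29, -21)), 287) = Mul(Add(2462, 609), 287) = Mul(3071, 287) = 881377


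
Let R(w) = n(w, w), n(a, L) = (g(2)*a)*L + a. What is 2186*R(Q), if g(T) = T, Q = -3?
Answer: 32790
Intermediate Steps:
n(a, L) = a + 2*L*a (n(a, L) = (2*a)*L + a = 2*L*a + a = a + 2*L*a)
R(w) = w*(1 + 2*w)
2186*R(Q) = 2186*(-3*(1 + 2*(-3))) = 2186*(-3*(1 - 6)) = 2186*(-3*(-5)) = 2186*15 = 32790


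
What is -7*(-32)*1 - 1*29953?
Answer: -29729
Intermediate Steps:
-7*(-32)*1 - 1*29953 = 224*1 - 29953 = 224 - 29953 = -29729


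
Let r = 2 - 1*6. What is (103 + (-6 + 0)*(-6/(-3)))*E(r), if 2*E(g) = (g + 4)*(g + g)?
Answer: 0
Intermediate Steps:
r = -4 (r = 2 - 6 = -4)
E(g) = g*(4 + g) (E(g) = ((g + 4)*(g + g))/2 = ((4 + g)*(2*g))/2 = (2*g*(4 + g))/2 = g*(4 + g))
(103 + (-6 + 0)*(-6/(-3)))*E(r) = (103 + (-6 + 0)*(-6/(-3)))*(-4*(4 - 4)) = (103 - (-36)*(-1)/3)*(-4*0) = (103 - 6*2)*0 = (103 - 12)*0 = 91*0 = 0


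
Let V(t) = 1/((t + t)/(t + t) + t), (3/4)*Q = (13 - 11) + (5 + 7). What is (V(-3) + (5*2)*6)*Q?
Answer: 3332/3 ≈ 1110.7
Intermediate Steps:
Q = 56/3 (Q = 4*((13 - 11) + (5 + 7))/3 = 4*(2 + 12)/3 = (4/3)*14 = 56/3 ≈ 18.667)
V(t) = 1/(1 + t) (V(t) = 1/((2*t)/((2*t)) + t) = 1/((2*t)*(1/(2*t)) + t) = 1/(1 + t))
(V(-3) + (5*2)*6)*Q = (1/(1 - 3) + (5*2)*6)*(56/3) = (1/(-2) + 10*6)*(56/3) = (-1/2 + 60)*(56/3) = (119/2)*(56/3) = 3332/3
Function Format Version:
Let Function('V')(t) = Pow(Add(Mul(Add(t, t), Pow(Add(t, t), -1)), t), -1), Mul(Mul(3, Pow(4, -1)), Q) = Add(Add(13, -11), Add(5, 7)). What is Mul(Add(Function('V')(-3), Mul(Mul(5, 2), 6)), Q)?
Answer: Rational(3332, 3) ≈ 1110.7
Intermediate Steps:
Q = Rational(56, 3) (Q = Mul(Rational(4, 3), Add(Add(13, -11), Add(5, 7))) = Mul(Rational(4, 3), Add(2, 12)) = Mul(Rational(4, 3), 14) = Rational(56, 3) ≈ 18.667)
Function('V')(t) = Pow(Add(1, t), -1) (Function('V')(t) = Pow(Add(Mul(Mul(2, t), Pow(Mul(2, t), -1)), t), -1) = Pow(Add(Mul(Mul(2, t), Mul(Rational(1, 2), Pow(t, -1))), t), -1) = Pow(Add(1, t), -1))
Mul(Add(Function('V')(-3), Mul(Mul(5, 2), 6)), Q) = Mul(Add(Pow(Add(1, -3), -1), Mul(Mul(5, 2), 6)), Rational(56, 3)) = Mul(Add(Pow(-2, -1), Mul(10, 6)), Rational(56, 3)) = Mul(Add(Rational(-1, 2), 60), Rational(56, 3)) = Mul(Rational(119, 2), Rational(56, 3)) = Rational(3332, 3)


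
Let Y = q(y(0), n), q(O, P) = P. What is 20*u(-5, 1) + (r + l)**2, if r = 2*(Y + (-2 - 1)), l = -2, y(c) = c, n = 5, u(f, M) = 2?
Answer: 44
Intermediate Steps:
Y = 5
r = 4 (r = 2*(5 + (-2 - 1)) = 2*(5 - 3) = 2*2 = 4)
20*u(-5, 1) + (r + l)**2 = 20*2 + (4 - 2)**2 = 40 + 2**2 = 40 + 4 = 44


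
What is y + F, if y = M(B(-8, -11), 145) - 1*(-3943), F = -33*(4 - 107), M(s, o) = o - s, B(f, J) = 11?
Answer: 7476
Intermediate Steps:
F = 3399 (F = -33*(-103) = 3399)
y = 4077 (y = (145 - 1*11) - 1*(-3943) = (145 - 11) + 3943 = 134 + 3943 = 4077)
y + F = 4077 + 3399 = 7476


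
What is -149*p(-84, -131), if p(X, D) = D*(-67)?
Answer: -1307773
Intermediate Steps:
p(X, D) = -67*D
-149*p(-84, -131) = -(-9983)*(-131) = -149*8777 = -1307773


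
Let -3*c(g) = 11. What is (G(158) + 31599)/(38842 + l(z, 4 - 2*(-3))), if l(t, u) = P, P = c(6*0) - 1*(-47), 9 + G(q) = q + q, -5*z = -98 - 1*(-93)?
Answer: 47859/58328 ≈ 0.82051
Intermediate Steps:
c(g) = -11/3 (c(g) = -⅓*11 = -11/3)
z = 1 (z = -(-98 - 1*(-93))/5 = -(-98 + 93)/5 = -⅕*(-5) = 1)
G(q) = -9 + 2*q (G(q) = -9 + (q + q) = -9 + 2*q)
P = 130/3 (P = -11/3 - 1*(-47) = -11/3 + 47 = 130/3 ≈ 43.333)
l(t, u) = 130/3
(G(158) + 31599)/(38842 + l(z, 4 - 2*(-3))) = ((-9 + 2*158) + 31599)/(38842 + 130/3) = ((-9 + 316) + 31599)/(116656/3) = (307 + 31599)*(3/116656) = 31906*(3/116656) = 47859/58328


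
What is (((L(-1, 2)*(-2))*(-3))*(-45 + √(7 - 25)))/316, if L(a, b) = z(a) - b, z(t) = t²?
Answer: 135/158 - 9*I*√2/158 ≈ 0.85443 - 0.080557*I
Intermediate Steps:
L(a, b) = a² - b
(((L(-1, 2)*(-2))*(-3))*(-45 + √(7 - 25)))/316 = (((((-1)² - 1*2)*(-2))*(-3))*(-45 + √(7 - 25)))/316 = ((((1 - 2)*(-2))*(-3))*(-45 + √(-18)))*(1/316) = ((-1*(-2)*(-3))*(-45 + 3*I*√2))*(1/316) = ((2*(-3))*(-45 + 3*I*√2))*(1/316) = -6*(-45 + 3*I*√2)*(1/316) = (270 - 18*I*√2)*(1/316) = 135/158 - 9*I*√2/158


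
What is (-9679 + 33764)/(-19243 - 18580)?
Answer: -24085/37823 ≈ -0.63678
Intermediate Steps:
(-9679 + 33764)/(-19243 - 18580) = 24085/(-37823) = 24085*(-1/37823) = -24085/37823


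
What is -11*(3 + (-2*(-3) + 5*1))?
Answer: -154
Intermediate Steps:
-11*(3 + (-2*(-3) + 5*1)) = -11*(3 + (6 + 5)) = -11*(3 + 11) = -11*14 = -154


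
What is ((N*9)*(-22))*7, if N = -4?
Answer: 5544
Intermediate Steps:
((N*9)*(-22))*7 = (-4*9*(-22))*7 = -36*(-22)*7 = 792*7 = 5544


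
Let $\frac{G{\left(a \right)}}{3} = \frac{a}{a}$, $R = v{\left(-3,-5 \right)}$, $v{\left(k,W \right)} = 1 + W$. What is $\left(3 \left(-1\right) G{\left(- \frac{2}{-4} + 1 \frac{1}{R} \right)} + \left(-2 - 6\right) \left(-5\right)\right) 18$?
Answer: $558$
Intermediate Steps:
$R = -4$ ($R = 1 - 5 = -4$)
$G{\left(a \right)} = 3$ ($G{\left(a \right)} = 3 \frac{a}{a} = 3 \cdot 1 = 3$)
$\left(3 \left(-1\right) G{\left(- \frac{2}{-4} + 1 \frac{1}{R} \right)} + \left(-2 - 6\right) \left(-5\right)\right) 18 = \left(3 \left(-1\right) 3 + \left(-2 - 6\right) \left(-5\right)\right) 18 = \left(\left(-3\right) 3 - -40\right) 18 = \left(-9 + 40\right) 18 = 31 \cdot 18 = 558$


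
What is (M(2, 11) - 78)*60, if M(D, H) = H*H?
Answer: 2580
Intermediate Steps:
M(D, H) = H²
(M(2, 11) - 78)*60 = (11² - 78)*60 = (121 - 78)*60 = 43*60 = 2580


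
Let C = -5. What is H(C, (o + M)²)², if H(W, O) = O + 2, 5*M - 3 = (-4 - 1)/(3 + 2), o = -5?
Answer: 335241/625 ≈ 536.39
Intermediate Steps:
M = ⅖ (M = ⅗ + ((-4 - 1)/(3 + 2))/5 = ⅗ + (-5/5)/5 = ⅗ + (-5*⅕)/5 = ⅗ + (⅕)*(-1) = ⅗ - ⅕ = ⅖ ≈ 0.40000)
H(W, O) = 2 + O
H(C, (o + M)²)² = (2 + (-5 + ⅖)²)² = (2 + (-23/5)²)² = (2 + 529/25)² = (579/25)² = 335241/625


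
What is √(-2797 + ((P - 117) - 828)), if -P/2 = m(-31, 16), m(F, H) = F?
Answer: 4*I*√230 ≈ 60.663*I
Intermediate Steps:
P = 62 (P = -2*(-31) = 62)
√(-2797 + ((P - 117) - 828)) = √(-2797 + ((62 - 117) - 828)) = √(-2797 + (-55 - 828)) = √(-2797 - 883) = √(-3680) = 4*I*√230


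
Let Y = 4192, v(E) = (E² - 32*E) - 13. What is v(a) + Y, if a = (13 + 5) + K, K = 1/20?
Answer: 1570881/400 ≈ 3927.2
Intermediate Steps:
K = 1/20 ≈ 0.050000
a = 361/20 (a = (13 + 5) + 1/20 = 18 + 1/20 = 361/20 ≈ 18.050)
v(E) = -13 + E² - 32*E
v(a) + Y = (-13 + (361/20)² - 32*361/20) + 4192 = (-13 + 130321/400 - 2888/5) + 4192 = -105919/400 + 4192 = 1570881/400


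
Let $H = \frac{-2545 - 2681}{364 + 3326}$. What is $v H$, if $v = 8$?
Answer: $- \frac{6968}{615} \approx -11.33$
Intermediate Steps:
$H = - \frac{871}{615}$ ($H = - \frac{5226}{3690} = \left(-5226\right) \frac{1}{3690} = - \frac{871}{615} \approx -1.4163$)
$v H = 8 \left(- \frac{871}{615}\right) = - \frac{6968}{615}$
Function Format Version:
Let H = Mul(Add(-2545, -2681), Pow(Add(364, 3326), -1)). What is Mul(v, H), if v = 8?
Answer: Rational(-6968, 615) ≈ -11.330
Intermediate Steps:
H = Rational(-871, 615) (H = Mul(-5226, Pow(3690, -1)) = Mul(-5226, Rational(1, 3690)) = Rational(-871, 615) ≈ -1.4163)
Mul(v, H) = Mul(8, Rational(-871, 615)) = Rational(-6968, 615)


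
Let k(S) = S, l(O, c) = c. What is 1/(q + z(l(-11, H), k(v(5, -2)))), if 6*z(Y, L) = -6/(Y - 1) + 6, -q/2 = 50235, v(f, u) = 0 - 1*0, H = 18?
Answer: -17/1707974 ≈ -9.9533e-6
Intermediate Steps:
v(f, u) = 0 (v(f, u) = 0 + 0 = 0)
q = -100470 (q = -2*50235 = -100470)
z(Y, L) = 1 - 1/(-1 + Y) (z(Y, L) = (-6/(Y - 1) + 6)/6 = (-6/(-1 + Y) + 6)/6 = (6 - 6/(-1 + Y))/6 = 1 - 1/(-1 + Y))
1/(q + z(l(-11, H), k(v(5, -2)))) = 1/(-100470 + (-2 + 18)/(-1 + 18)) = 1/(-100470 + 16/17) = 1/(-1707974/17) = -17/1707974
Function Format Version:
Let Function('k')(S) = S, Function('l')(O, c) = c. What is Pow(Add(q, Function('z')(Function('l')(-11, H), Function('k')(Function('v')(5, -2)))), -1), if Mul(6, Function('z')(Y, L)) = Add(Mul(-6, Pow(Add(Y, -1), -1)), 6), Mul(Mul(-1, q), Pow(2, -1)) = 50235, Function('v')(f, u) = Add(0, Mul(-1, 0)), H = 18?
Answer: Rational(-17, 1707974) ≈ -9.9533e-6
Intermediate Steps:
Function('v')(f, u) = 0 (Function('v')(f, u) = Add(0, 0) = 0)
q = -100470 (q = Mul(-2, 50235) = -100470)
Function('z')(Y, L) = Add(1, Mul(-1, Pow(Add(-1, Y), -1))) (Function('z')(Y, L) = Mul(Rational(1, 6), Add(Mul(-6, Pow(Add(Y, -1), -1)), 6)) = Mul(Rational(1, 6), Add(Mul(-6, Pow(Add(-1, Y), -1)), 6)) = Mul(Rational(1, 6), Add(6, Mul(-6, Pow(Add(-1, Y), -1)))) = Add(1, Mul(-1, Pow(Add(-1, Y), -1))))
Pow(Add(q, Function('z')(Function('l')(-11, H), Function('k')(Function('v')(5, -2)))), -1) = Pow(Add(-100470, Mul(Pow(Add(-1, 18), -1), Add(-2, 18))), -1) = Pow(Add(-100470, Mul(Pow(17, -1), 16)), -1) = Pow(Add(-100470, Mul(Rational(1, 17), 16)), -1) = Pow(Add(-100470, Rational(16, 17)), -1) = Pow(Rational(-1707974, 17), -1) = Rational(-17, 1707974)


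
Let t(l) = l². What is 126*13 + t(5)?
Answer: 1663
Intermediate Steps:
126*13 + t(5) = 126*13 + 5² = 1638 + 25 = 1663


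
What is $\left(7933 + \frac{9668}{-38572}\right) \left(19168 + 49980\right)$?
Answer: $\frac{5289510972296}{9643} \approx 5.4853 \cdot 10^{8}$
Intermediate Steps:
$\left(7933 + \frac{9668}{-38572}\right) \left(19168 + 49980\right) = \left(7933 + 9668 \left(- \frac{1}{38572}\right)\right) 69148 = \left(7933 - \frac{2417}{9643}\right) 69148 = \frac{76495502}{9643} \cdot 69148 = \frac{5289510972296}{9643}$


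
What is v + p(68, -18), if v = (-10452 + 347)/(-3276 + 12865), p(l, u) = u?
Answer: -4249/223 ≈ -19.054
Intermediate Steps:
v = -235/223 (v = -10105/9589 = -10105*1/9589 = -235/223 ≈ -1.0538)
v + p(68, -18) = -235/223 - 18 = -4249/223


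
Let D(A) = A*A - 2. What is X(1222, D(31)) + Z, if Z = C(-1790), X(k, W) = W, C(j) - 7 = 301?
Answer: 1267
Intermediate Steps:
D(A) = -2 + A² (D(A) = A² - 2 = -2 + A²)
C(j) = 308 (C(j) = 7 + 301 = 308)
Z = 308
X(1222, D(31)) + Z = (-2 + 31²) + 308 = (-2 + 961) + 308 = 959 + 308 = 1267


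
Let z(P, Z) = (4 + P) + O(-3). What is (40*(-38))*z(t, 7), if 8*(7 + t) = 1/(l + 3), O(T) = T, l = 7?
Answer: 9101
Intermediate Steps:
t = -559/80 (t = -7 + 1/(8*(7 + 3)) = -7 + (⅛)/10 = -7 + (⅛)*(⅒) = -7 + 1/80 = -559/80 ≈ -6.9875)
z(P, Z) = 1 + P (z(P, Z) = (4 + P) - 3 = 1 + P)
(40*(-38))*z(t, 7) = (40*(-38))*(1 - 559/80) = -1520*(-479/80) = 9101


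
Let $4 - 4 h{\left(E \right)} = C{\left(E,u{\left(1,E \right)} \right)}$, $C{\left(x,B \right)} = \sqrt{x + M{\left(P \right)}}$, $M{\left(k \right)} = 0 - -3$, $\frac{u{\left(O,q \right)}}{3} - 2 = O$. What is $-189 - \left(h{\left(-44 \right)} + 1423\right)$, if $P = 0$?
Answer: $-1613 + \frac{i \sqrt{41}}{4} \approx -1613.0 + 1.6008 i$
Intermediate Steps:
$u{\left(O,q \right)} = 6 + 3 O$
$M{\left(k \right)} = 3$ ($M{\left(k \right)} = 0 + 3 = 3$)
$C{\left(x,B \right)} = \sqrt{3 + x}$ ($C{\left(x,B \right)} = \sqrt{x + 3} = \sqrt{3 + x}$)
$h{\left(E \right)} = 1 - \frac{\sqrt{3 + E}}{4}$
$-189 - \left(h{\left(-44 \right)} + 1423\right) = -189 - \left(\left(1 - \frac{\sqrt{3 - 44}}{4}\right) + 1423\right) = -189 - \left(\left(1 - \frac{\sqrt{-41}}{4}\right) + 1423\right) = -189 - \left(\left(1 - \frac{i \sqrt{41}}{4}\right) + 1423\right) = -189 - \left(1424 - \frac{i \sqrt{41}}{4}\right) = -1613 + \frac{i \sqrt{41}}{4}$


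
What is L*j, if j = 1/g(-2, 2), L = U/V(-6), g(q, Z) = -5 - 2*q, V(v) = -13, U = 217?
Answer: 217/13 ≈ 16.692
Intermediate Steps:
L = -217/13 (L = 217/(-13) = 217*(-1/13) = -217/13 ≈ -16.692)
j = -1 (j = 1/(-5 - 2*(-2)) = 1/(-5 + 4) = 1/(-1) = -1)
L*j = -217/13*(-1) = 217/13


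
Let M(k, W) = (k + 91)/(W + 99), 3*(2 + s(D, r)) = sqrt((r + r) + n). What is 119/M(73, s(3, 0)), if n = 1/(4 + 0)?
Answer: 69377/984 ≈ 70.505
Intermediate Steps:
n = 1/4 ≈ 0.25000
s(D, r) = -2 + sqrt(1/4 + 2*r)/3 (s(D, r) = -2 + sqrt((r + r) + 1/4)/3 = -2 + sqrt(2*r + 1/4)/3 = -2 + sqrt(1/4 + 2*r)/3)
M(k, W) = (91 + k)/(99 + W)
119/M(73, s(3, 0)) = 119/(((91 + 73)/(99 + (-2 + sqrt(1 + 8*0)/6)))) = 119/((164/(99 + (-2 + sqrt(1 + 0)/6)))) = 119/((164/(99 + (-2 + sqrt(1)/6)))) = 119/((164/(99 + (-2 + (1/6)*1)))) = 119/((164/(99 + (-2 + 1/6)))) = 119/((164/(99 - 11/6))) = 119/((164/(583/6))) = 119/(((6/583)*164)) = 119/(984/583) = 119*(583/984) = 69377/984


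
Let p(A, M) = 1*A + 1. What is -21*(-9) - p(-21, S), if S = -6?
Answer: 209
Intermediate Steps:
p(A, M) = 1 + A (p(A, M) = A + 1 = 1 + A)
-21*(-9) - p(-21, S) = -21*(-9) - (1 - 21) = 189 - 1*(-20) = 189 + 20 = 209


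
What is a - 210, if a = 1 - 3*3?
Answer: -218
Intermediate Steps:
a = -8 (a = 1 - 9 = -8)
a - 210 = -8 - 210 = -218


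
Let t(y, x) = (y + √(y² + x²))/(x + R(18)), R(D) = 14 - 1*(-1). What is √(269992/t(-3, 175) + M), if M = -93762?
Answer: √(51579766 - 1593954*√106)/√(-3 + 17*√106) ≈ 452.15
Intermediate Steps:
R(D) = 15 (R(D) = 14 + 1 = 15)
t(y, x) = (y + √(x² + y²))/(15 + x) (t(y, x) = (y + √(y² + x²))/(x + 15) = (y + √(x² + y²))/(15 + x))
√(269992/t(-3, 175) + M) = √(269992/(((-3 + √(175² + (-3)²))/(15 + 175))) - 93762) = √(269992/(((-3 + √(30625 + 9))/190)) - 93762) = √(269992/(((-3 + √30634)/190)) - 93762) = √(269992/(((-3 + 17*√106)/190)) - 93762) = √(269992/(-3/190 + 17*√106/190) - 93762) = √(-93762 + 269992/(-3/190 + 17*√106/190))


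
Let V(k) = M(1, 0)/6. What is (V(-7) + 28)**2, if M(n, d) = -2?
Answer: 6889/9 ≈ 765.44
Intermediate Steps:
V(k) = -1/3 (V(k) = -2/6 = -2*1/6 = -1/3)
(V(-7) + 28)**2 = (-1/3 + 28)**2 = (83/3)**2 = 6889/9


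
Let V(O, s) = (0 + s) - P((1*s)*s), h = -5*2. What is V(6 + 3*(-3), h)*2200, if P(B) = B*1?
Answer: -242000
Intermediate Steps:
h = -10
P(B) = B
V(O, s) = s - s² (V(O, s) = (0 + s) - 1*s*s = s - s*s = s - s²)
V(6 + 3*(-3), h)*2200 = -10*(1 - 1*(-10))*2200 = -10*(1 + 10)*2200 = -10*11*2200 = -110*2200 = -242000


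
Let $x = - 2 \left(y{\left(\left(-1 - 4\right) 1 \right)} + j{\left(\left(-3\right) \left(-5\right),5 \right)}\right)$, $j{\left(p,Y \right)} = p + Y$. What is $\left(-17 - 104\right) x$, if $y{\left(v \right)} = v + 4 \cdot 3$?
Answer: $6534$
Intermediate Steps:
$y{\left(v \right)} = 12 + v$ ($y{\left(v \right)} = v + 12 = 12 + v$)
$j{\left(p,Y \right)} = Y + p$
$x = -54$ ($x = - 2 \left(\left(12 + \left(-1 - 4\right) 1\right) + \left(5 - -15\right)\right) = - 2 \left(\left(12 - 5\right) + \left(5 + 15\right)\right) = - 2 \left(\left(12 - 5\right) + 20\right) = - 2 \left(7 + 20\right) = \left(-2\right) 27 = -54$)
$\left(-17 - 104\right) x = \left(-17 - 104\right) \left(-54\right) = \left(-121\right) \left(-54\right) = 6534$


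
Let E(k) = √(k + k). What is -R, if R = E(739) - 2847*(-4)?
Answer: -11388 - √1478 ≈ -11426.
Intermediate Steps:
E(k) = √2*√k (E(k) = √(2*k) = √2*√k)
R = 11388 + √1478 (R = √2*√739 - 2847*(-4) = √1478 + 11388 = 11388 + √1478 ≈ 11426.)
-R = -(11388 + √1478) = -11388 - √1478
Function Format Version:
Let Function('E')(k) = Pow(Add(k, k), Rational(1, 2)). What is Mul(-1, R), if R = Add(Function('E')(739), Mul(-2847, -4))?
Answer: Add(-11388, Mul(-1, Pow(1478, Rational(1, 2)))) ≈ -11426.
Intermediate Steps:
Function('E')(k) = Mul(Pow(2, Rational(1, 2)), Pow(k, Rational(1, 2))) (Function('E')(k) = Pow(Mul(2, k), Rational(1, 2)) = Mul(Pow(2, Rational(1, 2)), Pow(k, Rational(1, 2))))
R = Add(11388, Pow(1478, Rational(1, 2))) (R = Add(Mul(Pow(2, Rational(1, 2)), Pow(739, Rational(1, 2))), Mul(-2847, -4)) = Add(Pow(1478, Rational(1, 2)), 11388) = Add(11388, Pow(1478, Rational(1, 2))) ≈ 11426.)
Mul(-1, R) = Mul(-1, Add(11388, Pow(1478, Rational(1, 2)))) = Add(-11388, Mul(-1, Pow(1478, Rational(1, 2))))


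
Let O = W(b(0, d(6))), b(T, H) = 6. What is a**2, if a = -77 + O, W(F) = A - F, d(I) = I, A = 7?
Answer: 5776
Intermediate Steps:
W(F) = 7 - F
O = 1 (O = 7 - 1*6 = 7 - 6 = 1)
a = -76 (a = -77 + 1 = -76)
a**2 = (-76)**2 = 5776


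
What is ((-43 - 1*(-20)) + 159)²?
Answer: 18496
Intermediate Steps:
((-43 - 1*(-20)) + 159)² = ((-43 + 20) + 159)² = (-23 + 159)² = 136² = 18496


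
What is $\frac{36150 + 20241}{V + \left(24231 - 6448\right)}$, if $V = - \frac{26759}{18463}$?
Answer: $\frac{347049011}{109433590} \approx 3.1713$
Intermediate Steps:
$V = - \frac{26759}{18463}$ ($V = \left(-26759\right) \frac{1}{18463} = - \frac{26759}{18463} \approx -1.4493$)
$\frac{36150 + 20241}{V + \left(24231 - 6448\right)} = \frac{36150 + 20241}{- \frac{26759}{18463} + \left(24231 - 6448\right)} = \frac{56391}{- \frac{26759}{18463} + 17783} = \frac{56391}{\frac{328300770}{18463}} = 56391 \cdot \frac{18463}{328300770} = \frac{347049011}{109433590}$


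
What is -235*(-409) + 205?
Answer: 96320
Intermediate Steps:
-235*(-409) + 205 = 96115 + 205 = 96320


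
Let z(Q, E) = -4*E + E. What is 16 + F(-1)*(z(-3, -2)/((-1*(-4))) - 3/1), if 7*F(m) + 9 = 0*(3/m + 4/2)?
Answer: 251/14 ≈ 17.929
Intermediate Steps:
z(Q, E) = -3*E
F(m) = -9/7 (F(m) = -9/7 + (0*(3/m + 4/2))/7 = -9/7 + (0*(3/m + 4*(½)))/7 = -9/7 + (0*(3/m + 2))/7 = -9/7 + (0*(2 + 3/m))/7 = -9/7 + (⅐)*0 = -9/7 + 0 = -9/7)
16 + F(-1)*(z(-3, -2)/((-1*(-4))) - 3/1) = 16 - 9*((-3*(-2))/((-1*(-4))) - 3/1)/7 = 16 - 9*(6/4 - 3*1)/7 = 16 - 9*(6*(¼) - 3)/7 = 16 - 9*(3/2 - 3)/7 = 16 - 9/7*(-3/2) = 16 + 27/14 = 251/14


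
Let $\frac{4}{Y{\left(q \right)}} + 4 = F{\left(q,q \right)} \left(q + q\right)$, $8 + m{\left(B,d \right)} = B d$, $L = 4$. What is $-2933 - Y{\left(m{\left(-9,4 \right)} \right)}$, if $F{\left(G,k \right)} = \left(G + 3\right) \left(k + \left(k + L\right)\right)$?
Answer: $- \frac{222230476}{75769} \approx -2933.0$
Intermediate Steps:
$F{\left(G,k \right)} = \left(3 + G\right) \left(4 + 2 k\right)$ ($F{\left(G,k \right)} = \left(G + 3\right) \left(k + \left(k + 4\right)\right) = \left(3 + G\right) \left(k + \left(4 + k\right)\right) = \left(3 + G\right) \left(4 + 2 k\right)$)
$m{\left(B,d \right)} = -8 + B d$
$Y{\left(q \right)} = \frac{4}{-4 + 2 q \left(12 + 2 q^{2} + 10 q\right)}$ ($Y{\left(q \right)} = \frac{4}{-4 + \left(12 + 4 q + 6 q + 2 q q\right) \left(q + q\right)} = \frac{4}{-4 + \left(12 + 4 q + 6 q + 2 q^{2}\right) 2 q} = \frac{4}{-4 + \left(12 + 2 q^{2} + 10 q\right) 2 q} = \frac{4}{-4 + 2 q \left(12 + 2 q^{2} + 10 q\right)}$)
$-2933 - Y{\left(m{\left(-9,4 \right)} \right)} = -2933 - \frac{1}{-1 + \left(-8 - 36\right) \left(6 + \left(-8 - 36\right)^{2} + 5 \left(-8 - 36\right)\right)} = -2933 - \frac{1}{-1 - 44 \left(6 + \left(-44\right)^{2} + 5 \left(-44\right)\right)} = -2933 - \frac{1}{-1 - 44 \left(6 + 1936 - 220\right)} = -2933 - \frac{1}{-1 - 75768} = -2933 - \frac{1}{-75769} = -2933 - - \frac{1}{75769} = -2933 + \frac{1}{75769} = - \frac{222230476}{75769}$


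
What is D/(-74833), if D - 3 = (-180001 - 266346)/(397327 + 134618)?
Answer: -1149488/39807040185 ≈ -2.8877e-5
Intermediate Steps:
D = 1149488/531945 (D = 3 + (-180001 - 266346)/(397327 + 134618) = 3 - 446347/531945 = 1149488/531945 ≈ 2.1609)
D/(-74833) = (1149488/531945)/(-74833) = (1149488/531945)*(-1/74833) = -1149488/39807040185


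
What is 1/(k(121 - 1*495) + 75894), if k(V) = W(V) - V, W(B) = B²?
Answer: 1/216144 ≈ 4.6265e-6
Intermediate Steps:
k(V) = V² - V
1/(k(121 - 1*495) + 75894) = 1/((121 - 1*495)*(-1 + (121 - 1*495)) + 75894) = 1/((121 - 495)*(-1 + (121 - 495)) + 75894) = 1/(-374*(-1 - 374) + 75894) = 1/(-374*(-375) + 75894) = 1/(140250 + 75894) = 1/216144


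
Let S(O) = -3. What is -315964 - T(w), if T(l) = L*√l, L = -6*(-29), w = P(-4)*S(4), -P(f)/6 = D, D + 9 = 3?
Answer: -315964 - 1044*I*√3 ≈ -3.1596e+5 - 1808.3*I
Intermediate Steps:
D = -6 (D = -9 + 3 = -6)
P(f) = 36 (P(f) = -6*(-6) = 36)
w = -108 (w = 36*(-3) = -108)
L = 174
T(l) = 174*√l
-315964 - T(w) = -315964 - 174*√(-108) = -315964 - 174*6*I*√3 = -315964 - 1044*I*√3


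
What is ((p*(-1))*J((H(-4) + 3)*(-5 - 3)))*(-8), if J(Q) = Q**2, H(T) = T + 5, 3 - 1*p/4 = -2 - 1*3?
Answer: 262144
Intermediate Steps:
p = 32 (p = 12 - 4*(-2 - 1*3) = 12 - 4*(-2 - 3) = 12 - 4*(-5) = 12 + 20 = 32)
H(T) = 5 + T
((p*(-1))*J((H(-4) + 3)*(-5 - 3)))*(-8) = ((32*(-1))*(((5 - 4) + 3)*(-5 - 3))**2)*(-8) = -32*64*(1 + 3)**2*(-8) = -32*(4*(-8))**2*(-8) = -32*(-32)**2*(-8) = -32*1024*(-8) = -32768*(-8) = 262144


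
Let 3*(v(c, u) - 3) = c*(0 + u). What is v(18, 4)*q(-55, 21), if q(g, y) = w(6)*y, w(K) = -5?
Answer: -2835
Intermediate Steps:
v(c, u) = 3 + c*u/3 (v(c, u) = 3 + (c*(0 + u))/3 = 3 + (c*u)/3 = 3 + c*u/3)
q(g, y) = -5*y
v(18, 4)*q(-55, 21) = (3 + (⅓)*18*4)*(-5*21) = (3 + 24)*(-105) = 27*(-105) = -2835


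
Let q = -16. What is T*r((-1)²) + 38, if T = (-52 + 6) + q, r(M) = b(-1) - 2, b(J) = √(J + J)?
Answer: 162 - 62*I*√2 ≈ 162.0 - 87.681*I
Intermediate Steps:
b(J) = √2*√J (b(J) = √(2*J) = √2*√J)
r(M) = -2 + I*√2 (r(M) = √2*√(-1) - 2 = √2*I - 2 = I*√2 - 2 = -2 + I*√2)
T = -62 (T = (-52 + 6) - 16 = -46 - 16 = -62)
T*r((-1)²) + 38 = -62*(-2 + I*√2) + 38 = (124 - 62*I*√2) + 38 = 162 - 62*I*√2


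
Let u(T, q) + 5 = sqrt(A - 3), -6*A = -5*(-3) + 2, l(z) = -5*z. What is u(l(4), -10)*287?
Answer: -1435 + 287*I*sqrt(210)/6 ≈ -1435.0 + 693.17*I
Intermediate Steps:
A = -17/6 (A = -(-5*(-3) + 2)/6 = -(15 + 2)/6 = -1/6*17 = -17/6 ≈ -2.8333)
u(T, q) = -5 + I*sqrt(210)/6 (u(T, q) = -5 + sqrt(-17/6 - 3) = -5 + sqrt(-35/6) = -5 + I*sqrt(210)/6)
u(l(4), -10)*287 = (-5 + I*sqrt(210)/6)*287 = -1435 + 287*I*sqrt(210)/6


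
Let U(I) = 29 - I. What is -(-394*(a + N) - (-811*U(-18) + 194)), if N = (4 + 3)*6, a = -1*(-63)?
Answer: 3447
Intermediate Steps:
a = 63
N = 42 (N = 7*6 = 42)
-(-394*(a + N) - (-811*U(-18) + 194)) = -(-394*(63 + 42) - (-811*(29 - 1*(-18)) + 194)) = -(-394*105 - (-811*(29 + 18) + 194)) = -(-41370 - (-811*47 + 194)) = -(-41370 - (-38117 + 194)) = -(-41370 - 1*(-37923)) = -(-41370 + 37923) = -1*(-3447) = 3447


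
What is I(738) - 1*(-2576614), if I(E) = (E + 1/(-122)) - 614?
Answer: 314362035/122 ≈ 2.5767e+6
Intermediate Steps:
I(E) = -74909/122 + E (I(E) = (E - 1/122) - 614 = (-1/122 + E) - 614 = -74909/122 + E)
I(738) - 1*(-2576614) = (-74909/122 + 738) - 1*(-2576614) = 15127/122 + 2576614 = 314362035/122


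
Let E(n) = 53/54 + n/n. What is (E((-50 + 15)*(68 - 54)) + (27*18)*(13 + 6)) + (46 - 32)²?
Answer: 509327/54 ≈ 9432.0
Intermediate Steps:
E(n) = 107/54 (E(n) = 53*(1/54) + 1 = 53/54 + 1 = 107/54)
(E((-50 + 15)*(68 - 54)) + (27*18)*(13 + 6)) + (46 - 32)² = (107/54 + (27*18)*(13 + 6)) + (46 - 32)² = (107/54 + 486*19) + 14² = (107/54 + 9234) + 196 = 498743/54 + 196 = 509327/54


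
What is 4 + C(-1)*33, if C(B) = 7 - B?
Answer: 268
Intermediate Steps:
4 + C(-1)*33 = 4 + (7 - 1*(-1))*33 = 4 + (7 + 1)*33 = 4 + 8*33 = 4 + 264 = 268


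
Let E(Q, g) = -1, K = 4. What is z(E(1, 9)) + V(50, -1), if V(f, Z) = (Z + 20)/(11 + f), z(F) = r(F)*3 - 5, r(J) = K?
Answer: 446/61 ≈ 7.3115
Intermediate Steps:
r(J) = 4
z(F) = 7 (z(F) = 4*3 - 5 = 12 - 5 = 7)
V(f, Z) = (20 + Z)/(11 + f)
z(E(1, 9)) + V(50, -1) = 7 + (20 - 1)/(11 + 50) = 7 + 19/61 = 446/61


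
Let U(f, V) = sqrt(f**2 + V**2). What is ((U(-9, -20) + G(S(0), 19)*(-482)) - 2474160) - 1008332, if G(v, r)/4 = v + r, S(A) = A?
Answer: -3519124 + sqrt(481) ≈ -3.5191e+6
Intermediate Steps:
G(v, r) = 4*r + 4*v (G(v, r) = 4*(v + r) = 4*(r + v) = 4*r + 4*v)
U(f, V) = sqrt(V**2 + f**2)
((U(-9, -20) + G(S(0), 19)*(-482)) - 2474160) - 1008332 = ((sqrt((-20)**2 + (-9)**2) + (4*19 + 4*0)*(-482)) - 2474160) - 1008332 = ((sqrt(400 + 81) + (76 + 0)*(-482)) - 2474160) - 1008332 = ((sqrt(481) + 76*(-482)) - 2474160) - 1008332 = ((sqrt(481) - 36632) - 2474160) - 1008332 = ((-36632 + sqrt(481)) - 2474160) - 1008332 = (-2510792 + sqrt(481)) - 1008332 = -3519124 + sqrt(481)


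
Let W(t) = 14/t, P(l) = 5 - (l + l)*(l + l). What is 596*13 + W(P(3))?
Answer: 240174/31 ≈ 7747.5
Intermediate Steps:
P(l) = 5 - 4*l**2 (P(l) = 5 - 2*l*2*l = 5 - 4*l**2)
596*13 + W(P(3)) = 596*13 + 14/(5 - 4*3**2) = 7748 + 14/(5 - 4*9) = 7748 + 14/(5 - 36) = 7748 + 14/(-31) = 7748 + 14*(-1/31) = 7748 - 14/31 = 240174/31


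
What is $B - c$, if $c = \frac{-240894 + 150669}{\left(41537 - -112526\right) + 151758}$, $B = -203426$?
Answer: $- \frac{62211852521}{305821} \approx -2.0343 \cdot 10^{5}$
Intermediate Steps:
$c = - \frac{90225}{305821}$ ($c = - \frac{90225}{\left(41537 + 112526\right) + 151758} = - \frac{90225}{154063 + 151758} = - \frac{90225}{305821} \approx -0.29503$)
$B - c = -203426 - - \frac{90225}{305821} = -203426 + \frac{90225}{305821} = - \frac{62211852521}{305821}$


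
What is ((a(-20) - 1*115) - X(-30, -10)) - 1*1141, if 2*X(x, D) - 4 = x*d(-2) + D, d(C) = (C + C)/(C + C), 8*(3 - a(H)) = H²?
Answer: -1285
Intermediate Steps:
a(H) = 3 - H²/8
d(C) = 1 (d(C) = (2*C)/((2*C)) = (2*C)*(1/(2*C)) = 1)
X(x, D) = 2 + D/2 + x/2 (X(x, D) = 2 + (x*1 + D)/2 = 2 + (x + D)/2 = 2 + (D + x)/2 = 2 + (D/2 + x/2) = 2 + D/2 + x/2)
((a(-20) - 1*115) - X(-30, -10)) - 1*1141 = (((3 - ⅛*(-20)²) - 1*115) - (2 + (½)*(-10) + (½)*(-30))) - 1*1141 = (((3 - ⅛*400) - 115) - (2 - 5 - 15)) - 1141 = (((3 - 50) - 115) - 1*(-18)) - 1141 = ((-47 - 115) + 18) - 1141 = (-162 + 18) - 1141 = -144 - 1141 = -1285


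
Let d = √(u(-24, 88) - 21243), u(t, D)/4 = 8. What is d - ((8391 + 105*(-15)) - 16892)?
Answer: 10076 + I*√21211 ≈ 10076.0 + 145.64*I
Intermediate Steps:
u(t, D) = 32 (u(t, D) = 4*8 = 32)
d = I*√21211 (d = √(32 - 21243) = √(-21211) = I*√21211 ≈ 145.64*I)
d - ((8391 + 105*(-15)) - 16892) = I*√21211 - ((8391 + 105*(-15)) - 16892) = I*√21211 - ((8391 - 1575) - 16892) = I*√21211 - (6816 - 16892) = I*√21211 - 1*(-10076) = I*√21211 + 10076 = 10076 + I*√21211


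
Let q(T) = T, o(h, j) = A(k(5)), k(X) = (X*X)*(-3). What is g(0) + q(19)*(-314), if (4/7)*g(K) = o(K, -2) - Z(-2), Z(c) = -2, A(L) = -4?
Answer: -11939/2 ≈ -5969.5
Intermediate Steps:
k(X) = -3*X² (k(X) = X²*(-3) = -3*X²)
o(h, j) = -4
g(K) = -7/2 (g(K) = 7*(-4 - 1*(-2))/4 = 7*(-4 + 2)/4 = (7/4)*(-2) = -7/2)
g(0) + q(19)*(-314) = -7/2 + 19*(-314) = -7/2 - 5966 = -11939/2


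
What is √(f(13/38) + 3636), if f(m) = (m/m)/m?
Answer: √614978/13 ≈ 60.323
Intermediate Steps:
f(m) = 1/m
√(f(13/38) + 3636) = √(1/(13/38) + 3636) = √(38/13 + 3636) = √(47306/13) = √614978/13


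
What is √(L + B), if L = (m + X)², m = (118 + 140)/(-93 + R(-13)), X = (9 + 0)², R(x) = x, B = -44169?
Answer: 5*I*√4269273/53 ≈ 194.93*I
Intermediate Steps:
X = 81 (X = 9² = 81)
m = -129/53 (m = (118 + 140)/(-93 - 13) = 258/(-106) = 258*(-1/106) = -129/53 ≈ -2.4340)
L = 17338896/2809 (L = (-129/53 + 81)² = (4164/53)² = 17338896/2809 ≈ 6172.6)
√(L + B) = √(17338896/2809 - 44169) = √(-106731825/2809) = 5*I*√4269273/53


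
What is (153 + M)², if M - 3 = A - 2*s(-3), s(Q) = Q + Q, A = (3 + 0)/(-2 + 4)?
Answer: 114921/4 ≈ 28730.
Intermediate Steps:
A = 3/2 ≈ 1.5000
s(Q) = 2*Q
M = 33/2 (M = 3 + (3/2 - 4*(-3)) = 3 + (3/2 - 2*(-6)) = 3 + (3/2 + 12) = 3 + 27/2 = 33/2 ≈ 16.500)
(153 + M)² = (153 + 33/2)² = (339/2)² = 114921/4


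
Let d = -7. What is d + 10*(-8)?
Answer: -87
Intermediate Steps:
d + 10*(-8) = -7 + 10*(-8) = -7 - 80 = -87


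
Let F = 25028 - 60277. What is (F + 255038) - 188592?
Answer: 31197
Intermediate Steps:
F = -35249
(F + 255038) - 188592 = (-35249 + 255038) - 188592 = 219789 - 188592 = 31197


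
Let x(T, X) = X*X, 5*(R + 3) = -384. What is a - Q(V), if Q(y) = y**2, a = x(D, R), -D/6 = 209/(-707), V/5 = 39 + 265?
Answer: -57600799/25 ≈ -2.3040e+6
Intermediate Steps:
R = -399/5 (R = -3 + (1/5)*(-384) = -3 - 384/5 = -399/5 ≈ -79.800)
V = 1520 (V = 5*(39 + 265) = 5*304 = 1520)
D = 1254/707 (D = -1254/(-707) = -1254*(-1)/707 = -6*(-209/707) = 1254/707 ≈ 1.7737)
x(T, X) = X**2
a = 159201/25 (a = (-399/5)**2 = 159201/25 ≈ 6368.0)
a - Q(V) = 159201/25 - 1*1520**2 = 159201/25 - 1*2310400 = 159201/25 - 2310400 = -57600799/25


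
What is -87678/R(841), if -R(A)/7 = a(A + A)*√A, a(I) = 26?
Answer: 43839/2639 ≈ 16.612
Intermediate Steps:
R(A) = -182*√A
-87678/R(841) = -87678/((-182*√841)) = -87678/((-182*29)) = -87678/(-5278) = -87678*(-1/5278) = 43839/2639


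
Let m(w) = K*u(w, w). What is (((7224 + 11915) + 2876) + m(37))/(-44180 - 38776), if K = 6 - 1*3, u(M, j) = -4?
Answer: -22003/82956 ≈ -0.26524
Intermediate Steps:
K = 3 (K = 6 - 3 = 3)
m(w) = -12 (m(w) = 3*(-4) = -12)
(((7224 + 11915) + 2876) + m(37))/(-44180 - 38776) = (((7224 + 11915) + 2876) - 12)/(-44180 - 38776) = ((19139 + 2876) - 12)/(-82956) = (22015 - 12)*(-1/82956) = 22003*(-1/82956) = -22003/82956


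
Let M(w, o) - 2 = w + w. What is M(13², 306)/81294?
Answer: 10/2391 ≈ 0.0041824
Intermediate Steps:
M(w, o) = 2 + 2*w (M(w, o) = 2 + (w + w) = 2 + 2*w)
M(13², 306)/81294 = (2 + 2*13²)/81294 = (2 + 2*169)*(1/81294) = (2 + 338)*(1/81294) = 340*(1/81294) = 10/2391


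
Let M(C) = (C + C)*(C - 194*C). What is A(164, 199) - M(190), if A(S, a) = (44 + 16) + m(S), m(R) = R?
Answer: 13934824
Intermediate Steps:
M(C) = -386*C² (M(C) = (2*C)*(-193*C) = -386*C²)
A(S, a) = 60 + S (A(S, a) = (44 + 16) + S = 60 + S)
A(164, 199) - M(190) = (60 + 164) - (-386)*190² = 224 - (-386)*36100 = 224 - 1*(-13934600) = 224 + 13934600 = 13934824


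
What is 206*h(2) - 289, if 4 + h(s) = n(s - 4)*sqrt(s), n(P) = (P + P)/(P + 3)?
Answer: -1113 - 824*sqrt(2) ≈ -2278.3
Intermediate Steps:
n(P) = 2*P/(3 + P) (n(P) = (2*P)/(3 + P) = 2*P/(3 + P))
h(s) = -4 + 2*sqrt(s)*(-4 + s)/(-1 + s) (h(s) = -4 + (2*(s - 4)/(3 + (s - 4)))*sqrt(s) = -4 + (2*(-4 + s)/(3 + (-4 + s)))*sqrt(s) = -4 + (2*(-4 + s)/(-1 + s))*sqrt(s) = -4 + 2*sqrt(s)*(-4 + s)/(-1 + s))
206*h(2) - 289 = 206*(2*(2 - 2*2 + sqrt(2)*(-4 + 2))/(-1 + 2)) - 289 = 206*(2*(2 - 4 + sqrt(2)*(-2))/1) - 289 = 206*(2*1*(2 - 4 - 2*sqrt(2))) - 289 = 206*(2*1*(-2 - 2*sqrt(2))) - 289 = 206*(-4 - 4*sqrt(2)) - 289 = (-824 - 824*sqrt(2)) - 289 = -1113 - 824*sqrt(2)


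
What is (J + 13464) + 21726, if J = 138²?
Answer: 54234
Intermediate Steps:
J = 19044
(J + 13464) + 21726 = (19044 + 13464) + 21726 = 32508 + 21726 = 54234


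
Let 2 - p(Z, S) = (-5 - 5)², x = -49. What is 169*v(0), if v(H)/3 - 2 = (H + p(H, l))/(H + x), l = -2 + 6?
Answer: 2028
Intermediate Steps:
l = 4
p(Z, S) = -98 (p(Z, S) = 2 - (-5 - 5)² = 2 - 1*(-10)² = 2 - 1*100 = 2 - 100 = -98)
v(H) = 6 + 3*(-98 + H)/(-49 + H) (v(H) = 6 + 3*((H - 98)/(H - 49)) = 6 + 3*((-98 + H)/(-49 + H)) = 6 + 3*(-98 + H)/(-49 + H))
169*v(0) = 169*(3*(-196 + 3*0)/(-49 + 0)) = 169*(3*(-196 + 0)/(-49)) = 169*(3*(-1/49)*(-196)) = 169*12 = 2028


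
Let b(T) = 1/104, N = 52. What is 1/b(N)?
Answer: 104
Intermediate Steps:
b(T) = 1/104
1/b(N) = 1/(1/104) = 104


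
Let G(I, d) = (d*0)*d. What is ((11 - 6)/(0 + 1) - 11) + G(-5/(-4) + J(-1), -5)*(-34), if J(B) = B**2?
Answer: -6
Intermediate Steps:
G(I, d) = 0 (G(I, d) = 0*d = 0)
((11 - 6)/(0 + 1) - 11) + G(-5/(-4) + J(-1), -5)*(-34) = ((11 - 6)/(0 + 1) - 11) + 0*(-34) = (5/1 - 11) + 0 = (5*1 - 11) + 0 = (5 - 11) + 0 = -6 + 0 = -6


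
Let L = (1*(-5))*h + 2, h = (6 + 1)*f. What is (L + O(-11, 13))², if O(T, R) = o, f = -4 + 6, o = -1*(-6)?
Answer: 3844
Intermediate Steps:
o = 6
f = 2
O(T, R) = 6
h = 14 (h = (6 + 1)*2 = 7*2 = 14)
L = -68 (L = (1*(-5))*14 + 2 = -5*14 + 2 = -70 + 2 = -68)
(L + O(-11, 13))² = (-68 + 6)² = (-62)² = 3844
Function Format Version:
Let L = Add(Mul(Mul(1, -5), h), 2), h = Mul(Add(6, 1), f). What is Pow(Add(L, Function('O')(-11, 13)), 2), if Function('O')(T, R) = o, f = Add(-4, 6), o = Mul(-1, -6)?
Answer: 3844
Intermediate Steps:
o = 6
f = 2
Function('O')(T, R) = 6
h = 14 (h = Mul(Add(6, 1), 2) = Mul(7, 2) = 14)
L = -68 (L = Add(Mul(Mul(1, -5), 14), 2) = Add(Mul(-5, 14), 2) = Add(-70, 2) = -68)
Pow(Add(L, Function('O')(-11, 13)), 2) = Pow(Add(-68, 6), 2) = Pow(-62, 2) = 3844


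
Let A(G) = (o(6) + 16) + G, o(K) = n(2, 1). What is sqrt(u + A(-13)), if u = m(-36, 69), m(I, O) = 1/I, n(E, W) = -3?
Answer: I/6 ≈ 0.16667*I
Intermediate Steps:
o(K) = -3
A(G) = 13 + G (A(G) = (-3 + 16) + G = 13 + G)
u = -1/36 (u = 1/(-36) = -1/36 ≈ -0.027778)
sqrt(u + A(-13)) = sqrt(-1/36 + (13 - 13)) = sqrt(-1/36 + 0) = sqrt(-1/36) = I/6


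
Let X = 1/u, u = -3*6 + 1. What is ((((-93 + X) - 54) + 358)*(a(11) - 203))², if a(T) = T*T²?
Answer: 16362089720064/289 ≈ 5.6616e+10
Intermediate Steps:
u = -17 (u = -18 + 1 = -17)
a(T) = T³
X = -1/17 (X = 1/(-17) = -1/17 ≈ -0.058824)
((((-93 + X) - 54) + 358)*(a(11) - 203))² = ((((-93 - 1/17) - 54) + 358)*(11³ - 203))² = (((-1582/17 - 54) + 358)*(1331 - 203))² = ((-2500/17 + 358)*1128)² = ((3586/17)*1128)² = (4045008/17)² = 16362089720064/289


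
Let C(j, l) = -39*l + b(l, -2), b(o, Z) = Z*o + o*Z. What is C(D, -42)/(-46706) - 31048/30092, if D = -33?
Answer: -188059255/175684619 ≈ -1.0704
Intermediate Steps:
b(o, Z) = 2*Z*o (b(o, Z) = Z*o + Z*o = 2*Z*o)
C(j, l) = -43*l (C(j, l) = -39*l + 2*(-2)*l = -39*l - 4*l = -43*l)
C(D, -42)/(-46706) - 31048/30092 = -43*(-42)/(-46706) - 31048/30092 = 1806*(-1/46706) - 31048*1/30092 = -903/23353 - 7762/7523 = -188059255/175684619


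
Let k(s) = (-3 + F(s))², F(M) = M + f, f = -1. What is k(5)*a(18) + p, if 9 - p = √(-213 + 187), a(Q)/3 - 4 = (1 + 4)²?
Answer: 96 - I*√26 ≈ 96.0 - 5.099*I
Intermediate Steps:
F(M) = -1 + M (F(M) = M - 1 = -1 + M)
a(Q) = 87 (a(Q) = 12 + 3*(1 + 4)² = 12 + 3*5² = 12 + 3*25 = 12 + 75 = 87)
k(s) = (-4 + s)² (k(s) = (-3 + (-1 + s))² = (-4 + s)²)
p = 9 - I*√26 (p = 9 - √(-213 + 187) = 9 - √(-26) = 9 - I*√26 ≈ 9.0 - 5.099*I)
k(5)*a(18) + p = (-4 + 5)²*87 + (9 - I*√26) = 1²*87 + (9 - I*√26) = 1*87 + (9 - I*√26) = 87 + (9 - I*√26) = 96 - I*√26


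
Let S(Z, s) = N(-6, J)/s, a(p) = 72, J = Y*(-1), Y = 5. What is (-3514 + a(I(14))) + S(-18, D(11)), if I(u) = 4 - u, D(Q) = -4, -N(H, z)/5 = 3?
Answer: -13753/4 ≈ -3438.3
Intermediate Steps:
J = -5 (J = 5*(-1) = -5)
N(H, z) = -15 (N(H, z) = -5*3 = -15)
S(Z, s) = -15/s
(-3514 + a(I(14))) + S(-18, D(11)) = (-3514 + 72) - 15/(-4) = -3442 - 15*(-¼) = -3442 + 15/4 = -13753/4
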